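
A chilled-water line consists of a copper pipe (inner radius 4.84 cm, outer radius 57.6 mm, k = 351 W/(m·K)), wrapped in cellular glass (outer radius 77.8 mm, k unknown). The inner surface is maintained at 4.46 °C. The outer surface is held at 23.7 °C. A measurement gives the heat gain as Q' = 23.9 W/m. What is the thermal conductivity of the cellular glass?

k = 0.0594 W/m·K

ΣR = ΔT/Q' = |4.46 − 23.7|/23.9 = 0.8050 m·K/W
Known resistances:
  R'_copper = ln(0.0576/0.0484)/(2πk) = 0.1740/(2π·351) = 7.891×10^-5 m·K/W
R_cellular glass = ΣR − ΣR_known = 0.8050 − 7.891×10^-5 = 0.8049 m·K/W
ln(r₂/r₁)/(2πk) = 0.8049 ⇒ k = 0.3006/(2π·0.8049) = 0.0594 W/m·K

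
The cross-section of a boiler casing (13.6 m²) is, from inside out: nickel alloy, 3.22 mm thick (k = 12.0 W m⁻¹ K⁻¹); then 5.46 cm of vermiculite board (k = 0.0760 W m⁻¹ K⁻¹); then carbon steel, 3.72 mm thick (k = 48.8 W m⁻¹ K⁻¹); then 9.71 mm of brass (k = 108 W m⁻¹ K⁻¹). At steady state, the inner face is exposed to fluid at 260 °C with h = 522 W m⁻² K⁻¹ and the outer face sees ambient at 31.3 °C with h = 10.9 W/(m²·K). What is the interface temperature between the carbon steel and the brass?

Resistance network (inner→outer):
  R_conv,in = 1/(hA) = 1/(522·13.6) = 1.409×10^-4 K/W
  R_nickel alloy = L/(kA) = 0.00322/(12.0·13.6) = 1.973×10^-5 K/W
  R_vermiculite board = L/(kA) = 0.0546/(0.0760·13.6) = 0.05283 K/W
  R_carbon steel = L/(kA) = 0.00372/(48.8·13.6) = 5.605×10^-6 K/W
  R_brass = L/(kA) = 0.00971/(108·13.6) = 6.611×10^-6 K/W
  R_conv,out = 1/(hA) = 1/(10.9·13.6) = 0.006746 K/W
ΣR = 1.409×10^-4 + 1.973×10^-5 + 0.05283 + 5.605×10^-6 + 6.611×10^-6 + 0.006746 = 0.05975 K/W
Q = ΔT/ΣR = (260 °C − 31.3 °C)/0.05975 = 3828 W
From the inner boundary to the carbon steel/brass interface, ΣR_partial = 0.05300 K/W.
T_interface = T_in − Q·ΣR_partial = 260 °C − (3828)(0.05300) = 57.1 °C

T = 57.1 °C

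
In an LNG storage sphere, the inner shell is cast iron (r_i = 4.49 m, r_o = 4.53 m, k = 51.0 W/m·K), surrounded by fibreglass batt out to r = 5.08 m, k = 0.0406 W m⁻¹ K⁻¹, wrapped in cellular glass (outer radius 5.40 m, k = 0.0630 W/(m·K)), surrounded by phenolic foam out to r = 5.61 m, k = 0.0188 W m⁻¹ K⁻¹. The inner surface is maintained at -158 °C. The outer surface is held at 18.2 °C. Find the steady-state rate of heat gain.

Q = 1940 W

Treat each layer as a resistance in series:
  R_cast iron = (1/4.49 − 1/4.53)/(4πk) = 0.001967/(4π·51.0) = 3.069×10^-6 K/W
  R_fibreglass batt = (1/4.53 − 1/5.08)/(4πk) = 0.02390/(4π·0.0406) = 0.04685 K/W
  R_cellular glass = (1/5.08 − 1/5.40)/(4πk) = 0.01167/(4π·0.0630) = 0.01473 K/W
  R_phenolic foam = (1/5.40 − 1/5.61)/(4πk) = 0.006932/(4π·0.0188) = 0.02934 K/W
ΣR = 3.069×10^-6 + 0.04685 + 0.01473 + 0.02934 = 0.09092 K/W
Q = ΔT/ΣR = (-158 °C − 18.2 °C)/0.09092 = -1940 W
(Negative Q ⇒ heat flows inward; heat gain = 1940 W.)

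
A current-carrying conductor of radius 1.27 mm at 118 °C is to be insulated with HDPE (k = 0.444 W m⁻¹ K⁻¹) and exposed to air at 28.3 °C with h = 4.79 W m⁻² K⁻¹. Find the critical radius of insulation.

For a cylinder, r_cr = k_ins/h = 0.444/4.79 = 0.0927 m = 9.27 cm

r_cr = 9.27 cm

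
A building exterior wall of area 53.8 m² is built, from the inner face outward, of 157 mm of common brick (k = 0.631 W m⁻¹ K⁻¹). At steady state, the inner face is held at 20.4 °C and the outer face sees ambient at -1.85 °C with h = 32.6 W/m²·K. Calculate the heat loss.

Q = 4280 W

Treat each layer as a resistance in series:
  R_common brick = L/(kA) = 0.157/(0.631·53.8) = 0.004625 K/W
  R_conv,out = 1/(hA) = 1/(32.6·53.8) = 5.702×10^-4 K/W
ΣR = 0.004625 + 5.702×10^-4 = 0.005195 K/W
Q = ΔT/ΣR = (20.4 °C − -1.85 °C)/0.005195 = 4280 W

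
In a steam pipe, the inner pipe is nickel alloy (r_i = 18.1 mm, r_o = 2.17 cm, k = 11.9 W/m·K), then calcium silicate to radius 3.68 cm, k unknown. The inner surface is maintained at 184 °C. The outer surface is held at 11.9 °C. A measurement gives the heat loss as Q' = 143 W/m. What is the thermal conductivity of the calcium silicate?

k = 0.0700 W/m·K

ΣR = ΔT/Q' = |184 − 11.9|/143 = 1.203 m·K/W
Known resistances:
  R'_nickel alloy = ln(0.0217/0.0181)/(2πk) = 0.1814/(2π·11.9) = 0.002426 m·K/W
R_calcium silicate = ΣR − ΣR_known = 1.203 − 0.002426 = 1.201 m·K/W
ln(r₂/r₁)/(2πk) = 1.201 ⇒ k = 0.5282/(2π·1.201) = 0.0700 W/m·K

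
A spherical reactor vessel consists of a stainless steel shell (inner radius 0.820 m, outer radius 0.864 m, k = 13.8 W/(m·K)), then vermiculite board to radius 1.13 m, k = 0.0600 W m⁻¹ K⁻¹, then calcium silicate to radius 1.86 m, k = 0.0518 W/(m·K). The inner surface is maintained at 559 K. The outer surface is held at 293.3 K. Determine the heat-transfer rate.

Series thermal resistances, inner to outer:
  R_stainless steel = (1/0.820 − 1/0.864)/(4πk) = 0.06210/(4π·13.8) = 3.581×10^-4 K/W
  R_vermiculite board = (1/0.864 − 1/1.13)/(4πk) = 0.2725/(4π·0.0600) = 0.3614 K/W
  R_calcium silicate = (1/1.13 − 1/1.86)/(4πk) = 0.3473/(4π·0.0518) = 0.5336 K/W
ΣR = 3.581×10^-4 + 0.3614 + 0.5336 = 0.8954 K/W
Q = ΔT/ΣR = (559 K − 293.3 K)/0.8954 = 297 W

Q = 297 W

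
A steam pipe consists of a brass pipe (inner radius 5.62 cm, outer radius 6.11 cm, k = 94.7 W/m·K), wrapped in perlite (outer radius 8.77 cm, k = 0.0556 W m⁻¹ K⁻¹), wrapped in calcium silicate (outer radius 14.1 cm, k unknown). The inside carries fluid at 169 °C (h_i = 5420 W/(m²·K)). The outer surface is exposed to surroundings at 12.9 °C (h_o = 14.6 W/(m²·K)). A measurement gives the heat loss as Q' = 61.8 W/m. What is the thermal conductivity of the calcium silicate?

ΣR = ΔT/Q' = |169 − 12.9|/61.8 = 2.526 m·K/W
Known resistances:
  R'_conv,in = 1/(2πr h) = 1/(2π·0.0562·5420) = 5.225×10^-4 m·K/W
  R'_brass = ln(0.0611/0.0562)/(2πk) = 0.08360/(2π·94.7) = 1.405×10^-4 m·K/W
  R'_perlite = ln(0.0877/0.0611)/(2πk) = 0.3614/(2π·0.0556) = 1.035 m·K/W
  R'_conv,out = 1/(2πr h) = 1/(2π·0.141·14.6) = 0.07731 m·K/W
R_calcium silicate = ΣR − ΣR_known = 2.526 − 1.113 = 1.413 m·K/W
ln(r₂/r₁)/(2πk) = 1.413 ⇒ k = 0.4748/(2π·1.413) = 0.0535 W/m·K

k = 0.0535 W/m·K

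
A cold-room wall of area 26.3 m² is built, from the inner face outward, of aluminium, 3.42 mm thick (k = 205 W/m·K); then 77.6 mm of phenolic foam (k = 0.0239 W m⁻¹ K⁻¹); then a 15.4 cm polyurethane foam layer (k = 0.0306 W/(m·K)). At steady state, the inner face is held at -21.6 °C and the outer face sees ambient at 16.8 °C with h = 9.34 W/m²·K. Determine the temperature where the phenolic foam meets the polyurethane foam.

Series thermal resistances, inner to outer:
  R_aluminium = L/(kA) = 0.00342/(205·26.3) = 6.343×10^-7 K/W
  R_phenolic foam = L/(kA) = 0.0776/(0.0239·26.3) = 0.1235 K/W
  R_polyurethane foam = L/(kA) = 0.154/(0.0306·26.3) = 0.1914 K/W
  R_conv,out = 1/(hA) = 1/(9.34·26.3) = 0.004071 K/W
ΣR = 6.343×10^-7 + 0.1235 + 0.1914 + 0.004071 = 0.3190 K/W
Q = ΔT/ΣR = (-21.6 °C − 16.8 °C)/0.3190 = -120.4 W
From the inner boundary to the phenolic foam/polyurethane foam interface, ΣR_partial = 0.1235 K/W.
T_interface = T_in − Q·ΣR_partial = -21.6 °C − (-120.4)(0.1235) = -6.73 °C

T = -6.73 °C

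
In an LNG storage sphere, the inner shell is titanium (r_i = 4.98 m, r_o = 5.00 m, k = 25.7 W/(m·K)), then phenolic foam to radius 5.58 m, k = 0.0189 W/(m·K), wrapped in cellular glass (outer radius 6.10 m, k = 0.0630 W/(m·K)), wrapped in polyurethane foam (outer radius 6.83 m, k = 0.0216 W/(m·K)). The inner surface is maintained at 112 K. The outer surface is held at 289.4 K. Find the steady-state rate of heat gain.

Treat each layer as a resistance in series:
  R_titanium = (1/4.98 − 1/5.00)/(4πk) = 8.032×10^-4/(4π·25.7) = 2.487×10^-6 K/W
  R_phenolic foam = (1/5.00 − 1/5.58)/(4πk) = 0.02079/(4π·0.0189) = 0.08753 K/W
  R_cellular glass = (1/5.58 − 1/6.10)/(4πk) = 0.01528/(4π·0.0630) = 0.01930 K/W
  R_polyurethane foam = (1/6.10 − 1/6.83)/(4πk) = 0.01752/(4π·0.0216) = 0.06455 K/W
ΣR = 2.487×10^-6 + 0.08753 + 0.01930 + 0.06455 = 0.1714 K/W
Q = ΔT/ΣR = (112 K − 289.4 K)/0.1714 = -1040 W
(Negative Q ⇒ heat flows inward; heat gain = 1040 W.)

Q = 1040 W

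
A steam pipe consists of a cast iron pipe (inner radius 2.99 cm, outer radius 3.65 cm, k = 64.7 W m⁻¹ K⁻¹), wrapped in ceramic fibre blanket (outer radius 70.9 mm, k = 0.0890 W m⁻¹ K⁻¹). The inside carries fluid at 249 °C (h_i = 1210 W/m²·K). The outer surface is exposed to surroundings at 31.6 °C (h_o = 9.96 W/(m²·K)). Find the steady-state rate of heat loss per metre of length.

Treat each layer as a resistance in series:
  R'_conv,in = 1/(2πr h) = 1/(2π·0.0299·1210) = 0.004399 m·K/W
  R'_cast iron = ln(0.0365/0.0299)/(2πk) = 0.1995/(2π·64.7) = 4.906×10^-4 m·K/W
  R'_ceramic fibre blanket = ln(0.0709/0.0365)/(2πk) = 0.6640/(2π·0.0890) = 1.187 m·K/W
  R'_conv,out = 1/(2πr h) = 1/(2π·0.0709·9.96) = 0.2254 m·K/W
ΣR = 0.004399 + 4.906×10^-4 + 1.187 + 0.2254 = 1.417 m·K/W
Q' = ΔT/ΣR = (249 °C − 31.6 °C)/1.417 = 153 W/m

Q' = 153 W/m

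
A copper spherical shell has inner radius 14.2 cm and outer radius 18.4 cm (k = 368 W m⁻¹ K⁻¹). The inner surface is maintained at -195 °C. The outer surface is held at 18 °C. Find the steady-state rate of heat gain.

Q = 6.13×10^5 W

Q = 4πk·ΔT/(1/r₁ − 1/r₂) = 4π × 368 × 213 / (1/0.142 − 1/0.184) = 6.13×10^5 W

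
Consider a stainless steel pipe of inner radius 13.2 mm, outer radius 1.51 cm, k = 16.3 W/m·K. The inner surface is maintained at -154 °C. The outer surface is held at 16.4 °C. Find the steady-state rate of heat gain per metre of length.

Q' = 130 kW/m

Q' = 2πk·ΔT/ln(r₂/r₁) = 2π × 16.3 × 170.4 / ln(0.0151/0.0132) = 1.30×10^5 W/m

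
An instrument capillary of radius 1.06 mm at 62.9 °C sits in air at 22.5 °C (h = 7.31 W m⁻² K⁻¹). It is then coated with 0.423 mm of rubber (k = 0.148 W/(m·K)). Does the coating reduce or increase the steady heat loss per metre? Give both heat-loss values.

increases: 1.97 → 2.69 W/m

Critical radius for a cylinder: r_cr = k/h = 0.0202 m = 2.02 cm.
Outer radius after coating: r₂ = 0.00106 + 4.23×10^-4 = 0.001483 m.
Since r₁ < r_cr and r₂ ≤ r_cr, the coating moves toward the maximum at r_cr — heat loss rises.
Bare: R = 1/(2πr₁h) = 20.54 m·K/W; Q = 40.4/20.54 = 1.97 W/m.
Coated: R = R_cond + R_conv = 15.04 m·K/W; Q = 40.4/15.04 = 2.69 W/m.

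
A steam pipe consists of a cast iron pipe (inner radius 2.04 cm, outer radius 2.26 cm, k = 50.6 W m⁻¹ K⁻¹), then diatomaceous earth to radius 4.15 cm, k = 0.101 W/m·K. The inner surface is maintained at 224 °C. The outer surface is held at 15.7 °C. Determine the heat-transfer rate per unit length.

Q' = 217 W/m

Resistance network (inner→outer):
  R'_cast iron = ln(0.0226/0.0204)/(2πk) = 0.1024/(2π·50.6) = 3.221×10^-4 m·K/W
  R'_diatomaceous earth = ln(0.0415/0.0226)/(2πk) = 0.6077/(2π·0.101) = 0.9577 m·K/W
ΣR = 3.221×10^-4 + 0.9577 = 0.9580 m·K/W
Q' = ΔT/ΣR = (224 °C − 15.7 °C)/0.9580 = 217 W/m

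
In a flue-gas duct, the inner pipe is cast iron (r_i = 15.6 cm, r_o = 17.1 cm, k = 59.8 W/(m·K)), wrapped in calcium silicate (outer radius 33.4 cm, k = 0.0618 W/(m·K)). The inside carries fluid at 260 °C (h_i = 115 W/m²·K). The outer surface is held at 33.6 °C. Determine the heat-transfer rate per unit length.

Treat each layer as a resistance in series:
  R'_conv,in = 1/(2πr h) = 1/(2π·0.156·115) = 0.008872 m·K/W
  R'_cast iron = ln(0.171/0.156)/(2πk) = 0.09181/(2π·59.8) = 2.443×10^-4 m·K/W
  R'_calcium silicate = ln(0.334/0.171)/(2πk) = 0.6695/(2π·0.0618) = 1.724 m·K/W
ΣR = 0.008872 + 2.443×10^-4 + 1.724 = 1.733 m·K/W
Q' = ΔT/ΣR = (260 °C − 33.6 °C)/1.733 = 131 W/m

Q' = 131 W/m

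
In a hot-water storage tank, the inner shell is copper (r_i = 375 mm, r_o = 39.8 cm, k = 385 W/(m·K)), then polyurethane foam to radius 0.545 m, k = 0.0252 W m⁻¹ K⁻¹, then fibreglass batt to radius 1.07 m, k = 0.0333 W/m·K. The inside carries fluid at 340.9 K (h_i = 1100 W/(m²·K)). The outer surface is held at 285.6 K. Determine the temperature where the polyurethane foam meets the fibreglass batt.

T = 313.3 K

Resistance network (inner→outer):
  R_conv,in = 1/(4πr²h) = 1/(4π·0.375²·1100) = 5.144×10^-4 K/W
  R_copper = (1/0.375 − 1/0.398)/(4πk) = 0.1541/(4π·385) = 3.185×10^-5 K/W
  R_polyurethane foam = (1/0.398 − 1/0.545)/(4πk) = 0.6777/(4π·0.0252) = 2.140 K/W
  R_fibreglass batt = (1/0.545 − 1/1.07)/(4πk) = 0.9003/(4π·0.0333) = 2.151 K/W
ΣR = 5.144×10^-4 + 3.185×10^-5 + 2.140 + 2.151 = 4.292 K/W
Q = ΔT/ΣR = (340.9 K − 285.6 K)/4.292 = 12.88 W
From the inner boundary to the polyurethane foam/fibreglass batt interface, ΣR_partial = 2.141 K/W.
T_interface = T_in − Q·ΣR_partial = 340.9 K − (12.88)(2.141) = 313.3 K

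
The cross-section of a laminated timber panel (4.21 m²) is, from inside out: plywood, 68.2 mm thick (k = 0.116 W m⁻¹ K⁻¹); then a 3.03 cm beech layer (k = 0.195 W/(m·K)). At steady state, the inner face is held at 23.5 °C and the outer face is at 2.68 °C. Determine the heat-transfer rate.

Treat each layer as a resistance in series:
  R_plywood = L/(kA) = 0.0682/(0.116·4.21) = 0.1397 K/W
  R_beech = L/(kA) = 0.0303/(0.195·4.21) = 0.03691 K/W
ΣR = 0.1397 + 0.03691 = 0.1766 K/W
Q = ΔT/ΣR = (23.5 °C − 2.68 °C)/0.1766 = 118 W

Q = 118 W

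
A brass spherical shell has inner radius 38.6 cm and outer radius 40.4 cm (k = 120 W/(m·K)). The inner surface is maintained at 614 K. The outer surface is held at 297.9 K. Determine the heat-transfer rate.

Q = 4130 kW

Q = 4πk·ΔT/(1/r₁ − 1/r₂) = 4π × 120 × 316.1 / (1/0.386 − 1/0.404) = 4.13×10^6 W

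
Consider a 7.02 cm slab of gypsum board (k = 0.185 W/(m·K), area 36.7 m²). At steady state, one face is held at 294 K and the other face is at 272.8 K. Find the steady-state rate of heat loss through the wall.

Q = 2.05 kW

Q = kA·ΔT/L = 0.185 × 36.7 × |294 K − 272.8 K| / 0.0702 = 2050 W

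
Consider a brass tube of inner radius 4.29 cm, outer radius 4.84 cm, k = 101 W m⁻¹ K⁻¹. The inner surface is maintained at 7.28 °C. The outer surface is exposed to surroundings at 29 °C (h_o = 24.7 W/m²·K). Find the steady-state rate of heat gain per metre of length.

Q' = 163 W/m

Treat each layer as a resistance in series:
  R'_brass = ln(0.0484/0.0429)/(2πk) = 0.1206/(2π·101) = 1.901×10^-4 m·K/W
  R'_conv,out = 1/(2πr h) = 1/(2π·0.0484·24.7) = 0.1331 m·K/W
ΣR = 1.901×10^-4 + 0.1331 = 0.1333 m·K/W
Q' = ΔT/ΣR = (7.28 °C − 29 °C)/0.1333 = -163 W/m
(Negative Q' ⇒ heat flows inward; heat gain = 163 W/m.)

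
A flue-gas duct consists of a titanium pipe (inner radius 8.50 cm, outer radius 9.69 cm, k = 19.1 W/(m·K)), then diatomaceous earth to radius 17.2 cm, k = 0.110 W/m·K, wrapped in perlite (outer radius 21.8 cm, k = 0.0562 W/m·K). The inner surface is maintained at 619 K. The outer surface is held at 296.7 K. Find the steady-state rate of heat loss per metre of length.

Series thermal resistances, inner to outer:
  R'_titanium = ln(0.0969/0.0850)/(2πk) = 0.1310/(2π·19.1) = 0.001092 m·K/W
  R'_diatomaceous earth = ln(0.172/0.0969)/(2πk) = 0.5738/(2π·0.110) = 0.8302 m·K/W
  R'_perlite = ln(0.218/0.172)/(2πk) = 0.2370/(2π·0.0562) = 0.6712 m·K/W
ΣR = 0.001092 + 0.8302 + 0.6712 = 1.502 m·K/W
Q' = ΔT/ΣR = (619 K − 296.7 K)/1.502 = 215 W/m

Q' = 215 W/m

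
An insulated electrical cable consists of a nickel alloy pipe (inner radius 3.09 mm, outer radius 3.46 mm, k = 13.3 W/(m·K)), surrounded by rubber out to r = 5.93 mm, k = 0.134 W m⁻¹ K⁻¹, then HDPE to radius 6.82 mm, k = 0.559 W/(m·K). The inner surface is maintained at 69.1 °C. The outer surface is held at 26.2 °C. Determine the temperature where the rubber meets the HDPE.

Resistance network (inner→outer):
  R'_nickel alloy = ln(0.00346/0.00309)/(2πk) = 0.1131/(2π·13.3) = 0.001353 m·K/W
  R'_rubber = ln(0.00593/0.00346)/(2πk) = 0.5388/(2π·0.134) = 0.6399 m·K/W
  R'_HDPE = ln(0.00682/0.00593)/(2πk) = 0.1398/(2π·0.559) = 0.03981 m·K/W
ΣR = 0.001353 + 0.6399 + 0.03981 = 0.6811 m·K/W
Q' = ΔT/ΣR = (69.1 °C − 26.2 °C)/0.6811 = 62.99 W/m
From the inner boundary to the rubber/HDPE interface, ΣR_partial = 0.6413 m·K/W.
T_interface = T_in − Q'·ΣR_partial = 69.1 °C − (62.99)(0.6413) = 28.7 °C

T = 28.7 °C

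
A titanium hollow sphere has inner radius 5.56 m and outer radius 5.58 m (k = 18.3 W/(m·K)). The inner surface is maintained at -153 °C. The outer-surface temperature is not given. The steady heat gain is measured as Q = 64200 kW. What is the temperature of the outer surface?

T_out = 27.0 °C

Sum the resistances:
  R_titanium = (1/5.56 − 1/5.58)/(4πk) = 6.446×10^-4/(4π·18.3) = 2.803×10^-6 K/W
ΣR = 2.803×10^-6 K/W
ΔT = Q·ΣR = 6.42×10^7 × 2.803×10^-6 = 180.0 K
Heat flows inward, so T_out = T_in + ΔT = -153 + 180.0 = 27.0 °C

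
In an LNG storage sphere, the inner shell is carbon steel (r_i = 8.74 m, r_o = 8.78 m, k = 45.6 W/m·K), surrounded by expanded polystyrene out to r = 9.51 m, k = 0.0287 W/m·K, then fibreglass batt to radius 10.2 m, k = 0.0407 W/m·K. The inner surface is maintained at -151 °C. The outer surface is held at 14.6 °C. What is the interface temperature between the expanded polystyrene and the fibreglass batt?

Resistance network (inner→outer):
  R_carbon steel = (1/8.74 − 1/8.78)/(4πk) = 5.213×10^-4/(4π·45.6) = 9.097×10^-7 K/W
  R_expanded polystyrene = (1/8.78 − 1/9.51)/(4πk) = 0.008743/(4π·0.0287) = 0.02424 K/W
  R_fibreglass batt = (1/9.51 − 1/10.2)/(4πk) = 0.007113/(4π·0.0407) = 0.01391 K/W
ΣR = 9.097×10^-7 + 0.02424 + 0.01391 = 0.03815 K/W
Q = ΔT/ΣR = (-151 °C − 14.6 °C)/0.03815 = -4341 W
From the inner boundary to the expanded polystyrene/fibreglass batt interface, ΣR_partial = 0.02424 K/W.
T_interface = T_in − Q·ΣR_partial = -151 °C − (-4341)(0.02424) = -45.8 °C

T = -45.8 °C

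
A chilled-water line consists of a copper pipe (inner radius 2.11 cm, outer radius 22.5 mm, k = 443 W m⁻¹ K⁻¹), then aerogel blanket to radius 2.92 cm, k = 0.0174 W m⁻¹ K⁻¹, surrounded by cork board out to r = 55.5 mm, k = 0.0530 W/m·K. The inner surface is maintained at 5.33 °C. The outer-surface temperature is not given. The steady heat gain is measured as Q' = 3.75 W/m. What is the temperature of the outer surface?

Sum the resistances:
  R'_copper = ln(0.0225/0.0211)/(2πk) = 0.06424/(2π·443) = 2.308×10^-5 m·K/W
  R'_aerogel blanket = ln(0.0292/0.0225)/(2πk) = 0.2607/(2π·0.0174) = 2.384 m·K/W
  R'_cork board = ln(0.0555/0.0292)/(2πk) = 0.6422/(2π·0.0530) = 1.929 m·K/W
ΣR = 4.313 m·K/W
ΔT = Q'·ΣR = 3.75 × 4.313 = 16.17 K
Heat flows inward, so T_out = T_in + ΔT = 5.33 + 16.17 = 21.5 °C

T_out = 21.5 °C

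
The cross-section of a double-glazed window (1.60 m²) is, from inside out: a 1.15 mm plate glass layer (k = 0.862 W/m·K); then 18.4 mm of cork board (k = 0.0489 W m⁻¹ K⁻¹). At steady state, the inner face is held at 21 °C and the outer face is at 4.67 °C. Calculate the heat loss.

Series thermal resistances, inner to outer:
  R_plate glass = L/(kA) = 0.00115/(0.862·1.60) = 8.338×10^-4 K/W
  R_cork board = L/(kA) = 0.0184/(0.0489·1.60) = 0.2352 K/W
ΣR = 8.338×10^-4 + 0.2352 = 0.2360 K/W
Q = ΔT/ΣR = (21 °C − 4.67 °C)/0.2360 = 69.2 W

Q = 69.2 W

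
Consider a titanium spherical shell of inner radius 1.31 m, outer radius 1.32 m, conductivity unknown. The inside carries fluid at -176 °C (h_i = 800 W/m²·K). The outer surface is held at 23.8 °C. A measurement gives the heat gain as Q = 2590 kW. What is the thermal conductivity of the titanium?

k = 24.0 W/m·K

ΣR = ΔT/Q = |-176 − 23.8|/2.59×10^6 = 7.714×10^-5 K/W
Known resistances:
  R_conv,in = 1/(4πr²h) = 1/(4π·1.31²·800) = 5.796×10^-5 K/W
R_titanium = ΣR − ΣR_known = 7.714×10^-5 − 5.796×10^-5 = 1.918×10^-5 K/W
(1/r₁−1/r₂)/(4πk) = 1.918×10^-5 ⇒ k = 0.005783/(4π·1.918×10^-5) = 24.0 W/m·K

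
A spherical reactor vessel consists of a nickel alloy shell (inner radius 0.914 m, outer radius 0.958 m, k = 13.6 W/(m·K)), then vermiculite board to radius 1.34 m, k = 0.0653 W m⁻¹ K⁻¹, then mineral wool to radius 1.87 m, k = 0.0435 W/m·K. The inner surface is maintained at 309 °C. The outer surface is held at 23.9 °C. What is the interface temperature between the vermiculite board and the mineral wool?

Resistance network (inner→outer):
  R_nickel alloy = (1/0.914 − 1/0.958)/(4πk) = 0.05025/(4π·13.6) = 2.940×10^-4 K/W
  R_vermiculite board = (1/0.958 − 1/1.34)/(4πk) = 0.2976/(4π·0.0653) = 0.3626 K/W
  R_mineral wool = (1/1.34 − 1/1.87)/(4πk) = 0.2115/(4π·0.0435) = 0.3869 K/W
ΣR = 2.940×10^-4 + 0.3626 + 0.3869 = 0.7498 K/W
Q = ΔT/ΣR = (309 °C − 23.9 °C)/0.7498 = 380.2 W
From the inner boundary to the vermiculite board/mineral wool interface, ΣR_partial = 0.3629 K/W.
T_interface = T_in − Q·ΣR_partial = 309 °C − (380.2)(0.3629) = 171 °C

T = 171 °C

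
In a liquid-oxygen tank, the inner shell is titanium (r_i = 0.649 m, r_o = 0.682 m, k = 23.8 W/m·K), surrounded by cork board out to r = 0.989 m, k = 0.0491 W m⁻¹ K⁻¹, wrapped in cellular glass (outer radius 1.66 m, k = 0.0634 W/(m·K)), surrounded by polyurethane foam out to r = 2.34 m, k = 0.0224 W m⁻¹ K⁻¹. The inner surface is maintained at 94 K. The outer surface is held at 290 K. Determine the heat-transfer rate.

Q = 105 W

Series thermal resistances, inner to outer:
  R_titanium = (1/0.649 − 1/0.682)/(4πk) = 0.07456/(4π·23.8) = 2.493×10^-4 K/W
  R_cork board = (1/0.682 − 1/0.989)/(4πk) = 0.4552/(4π·0.0491) = 0.7377 K/W
  R_cellular glass = (1/0.989 − 1/1.66)/(4πk) = 0.4087/(4π·0.0634) = 0.5130 K/W
  R_polyurethane foam = (1/1.66 − 1/2.34)/(4πk) = 0.1751/(4π·0.0224) = 0.6219 K/W
ΣR = 2.493×10^-4 + 0.7377 + 0.5130 + 0.6219 = 1.873 K/W
Q = ΔT/ΣR = (94 K − 290 K)/1.873 = -105 W
(Negative Q ⇒ heat flows inward; heat gain = 105 W.)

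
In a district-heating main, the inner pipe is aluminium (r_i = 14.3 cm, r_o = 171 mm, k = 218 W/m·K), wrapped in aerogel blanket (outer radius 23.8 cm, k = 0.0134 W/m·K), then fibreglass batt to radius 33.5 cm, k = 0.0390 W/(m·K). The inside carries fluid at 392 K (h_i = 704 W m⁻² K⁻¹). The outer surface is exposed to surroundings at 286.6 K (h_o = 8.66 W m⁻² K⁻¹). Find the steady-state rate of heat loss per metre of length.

Q' = 19.6 W/m

Series thermal resistances, inner to outer:
  R'_conv,in = 1/(2πr h) = 1/(2π·0.143·704) = 0.001581 m·K/W
  R'_aluminium = ln(0.171/0.143)/(2πk) = 0.1788/(2π·218) = 1.306×10^-4 m·K/W
  R'_aerogel blanket = ln(0.238/0.171)/(2πk) = 0.3306/(2π·0.0134) = 3.927 m·K/W
  R'_fibreglass batt = ln(0.335/0.238)/(2πk) = 0.3419/(2π·0.0390) = 1.395 m·K/W
  R'_conv,out = 1/(2πr h) = 1/(2π·0.335·8.66) = 0.05486 m·K/W
ΣR = 0.001581 + 1.306×10^-4 + 3.927 + 1.395 + 0.05486 = 5.379 m·K/W
Q' = ΔT/ΣR = (392 K − 286.6 K)/5.379 = 19.6 W/m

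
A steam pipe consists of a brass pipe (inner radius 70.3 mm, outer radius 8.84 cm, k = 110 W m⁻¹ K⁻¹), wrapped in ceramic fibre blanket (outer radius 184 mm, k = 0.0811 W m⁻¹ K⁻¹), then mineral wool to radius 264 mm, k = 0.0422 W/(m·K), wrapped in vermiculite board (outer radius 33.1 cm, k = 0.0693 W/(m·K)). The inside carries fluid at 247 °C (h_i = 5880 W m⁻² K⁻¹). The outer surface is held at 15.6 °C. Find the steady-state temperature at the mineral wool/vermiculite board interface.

Series thermal resistances, inner to outer:
  R'_conv,in = 1/(2πr h) = 1/(2π·0.0703·5880) = 3.850×10^-4 m·K/W
  R'_brass = ln(0.0884/0.0703)/(2πk) = 0.2291/(2π·110) = 3.315×10^-4 m·K/W
  R'_ceramic fibre blanket = ln(0.184/0.0884)/(2πk) = 0.7331/(2π·0.0811) = 1.439 m·K/W
  R'_mineral wool = ln(0.264/0.184)/(2πk) = 0.3610/(2π·0.0422) = 1.362 m·K/W
  R'_vermiculite board = ln(0.331/0.264)/(2πk) = 0.2262/(2π·0.0693) = 0.5194 m·K/W
ΣR = 3.850×10^-4 + 3.315×10^-4 + 1.439 + 1.362 + 0.5194 = 3.321 m·K/W
Q' = ΔT/ΣR = (247 °C − 15.6 °C)/3.321 = 69.68 W/m
From the inner boundary to the mineral wool/vermiculite board interface, ΣR_partial = 2.802 m·K/W.
T_interface = T_in − Q'·ΣR_partial = 247 °C − (69.68)(2.802) = 51.8 °C

T = 51.8 °C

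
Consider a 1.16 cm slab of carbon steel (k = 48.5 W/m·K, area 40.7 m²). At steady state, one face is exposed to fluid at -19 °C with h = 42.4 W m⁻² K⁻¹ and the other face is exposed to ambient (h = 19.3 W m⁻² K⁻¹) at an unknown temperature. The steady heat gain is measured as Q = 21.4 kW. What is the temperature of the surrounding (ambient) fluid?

Sum the resistances:
  R_conv,in = 1/(hA) = 1/(42.4·40.7) = 5.795×10^-4 K/W
  R_carbon steel = L/(kA) = 0.0116/(48.5·40.7) = 5.877×10^-6 K/W
  R_conv,out = 1/(hA) = 1/(19.3·40.7) = 0.001273 K/W
ΣR = 0.001858 K/W
ΔT = Q·ΣR = 21400 × 0.001858 = 39.76 K
Heat flows inward, so T_out = T_in + ΔT = -19 + 39.76 = 20.8 °C

T_out = 20.8 °C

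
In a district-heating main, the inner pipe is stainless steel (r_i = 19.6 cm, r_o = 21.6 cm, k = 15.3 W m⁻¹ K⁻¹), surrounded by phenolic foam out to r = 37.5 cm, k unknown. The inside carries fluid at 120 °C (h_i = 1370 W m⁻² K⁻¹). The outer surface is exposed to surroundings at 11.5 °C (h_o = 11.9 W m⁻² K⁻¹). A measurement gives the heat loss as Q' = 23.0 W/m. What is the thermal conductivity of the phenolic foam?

ΣR = ΔT/Q' = |120 − 11.5|/23.0 = 4.717 m·K/W
Known resistances:
  R'_conv,in = 1/(2πr h) = 1/(2π·0.196·1370) = 5.927×10^-4 m·K/W
  R'_stainless steel = ln(0.216/0.196)/(2πk) = 0.09716/(2π·15.3) = 0.001011 m·K/W
  R'_conv,out = 1/(2πr h) = 1/(2π·0.375·11.9) = 0.03566 m·K/W
R_phenolic foam = ΣR − ΣR_known = 4.717 − 0.03726 = 4.680 m·K/W
ln(r₂/r₁)/(2πk) = 4.680 ⇒ k = 0.5516/(2π·4.680) = 0.0188 W/m·K

k = 0.0188 W/m·K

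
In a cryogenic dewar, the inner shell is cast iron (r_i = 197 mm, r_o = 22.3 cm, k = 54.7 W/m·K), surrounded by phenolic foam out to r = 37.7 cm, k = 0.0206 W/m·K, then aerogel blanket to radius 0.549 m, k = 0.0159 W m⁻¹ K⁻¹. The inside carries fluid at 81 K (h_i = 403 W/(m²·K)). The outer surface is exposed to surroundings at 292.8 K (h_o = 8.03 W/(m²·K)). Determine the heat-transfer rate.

Series thermal resistances, inner to outer:
  R_conv,in = 1/(4πr²h) = 1/(4π·0.197²·403) = 0.005088 K/W
  R_cast iron = (1/0.197 − 1/0.223)/(4πk) = 0.5918/(4π·54.7) = 8.610×10^-4 K/W
  R_phenolic foam = (1/0.223 − 1/0.377)/(4πk) = 1.832/(4π·0.0206) = 7.076 K/W
  R_aerogel blanket = (1/0.377 − 1/0.549)/(4πk) = 0.8310/(4π·0.0159) = 4.159 K/W
  R_conv,out = 1/(4πr²h) = 1/(4π·0.549²·8.03) = 0.03288 K/W
ΣR = 0.005088 + 8.610×10^-4 + 7.076 + 4.159 + 0.03288 = 11.27 K/W
Q = ΔT/ΣR = (81 K − 292.8 K)/11.27 = -18.8 W
(Negative Q ⇒ heat flows inward; heat gain = 18.8 W.)

Q = 18.8 W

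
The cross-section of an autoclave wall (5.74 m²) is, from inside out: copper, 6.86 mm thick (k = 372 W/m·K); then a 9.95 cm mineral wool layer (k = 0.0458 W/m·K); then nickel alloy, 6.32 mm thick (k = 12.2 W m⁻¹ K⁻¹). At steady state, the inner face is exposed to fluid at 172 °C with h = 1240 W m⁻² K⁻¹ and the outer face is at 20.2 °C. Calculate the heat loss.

Q = 401 W

Series thermal resistances, inner to outer:
  R_conv,in = 1/(hA) = 1/(1240·5.74) = 1.405×10^-4 K/W
  R_copper = L/(kA) = 0.00686/(372·5.74) = 3.213×10^-6 K/W
  R_mineral wool = L/(kA) = 0.0995/(0.0458·5.74) = 0.3785 K/W
  R_nickel alloy = L/(kA) = 0.00632/(12.2·5.74) = 9.025×10^-5 K/W
ΣR = 1.405×10^-4 + 3.213×10^-6 + 0.3785 + 9.025×10^-5 = 0.3787 K/W
Q = ΔT/ΣR = (172 °C − 20.2 °C)/0.3787 = 401 W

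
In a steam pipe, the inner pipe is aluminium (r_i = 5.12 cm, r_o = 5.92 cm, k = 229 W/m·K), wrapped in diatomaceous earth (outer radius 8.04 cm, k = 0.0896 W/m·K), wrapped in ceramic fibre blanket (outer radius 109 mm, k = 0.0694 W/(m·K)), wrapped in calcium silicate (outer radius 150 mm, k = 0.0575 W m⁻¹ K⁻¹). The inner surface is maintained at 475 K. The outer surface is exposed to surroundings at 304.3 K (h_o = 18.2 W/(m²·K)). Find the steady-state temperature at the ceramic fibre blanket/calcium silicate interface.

Treat each layer as a resistance in series:
  R'_aluminium = ln(0.0592/0.0512)/(2πk) = 0.1452/(2π·229) = 1.009×10^-4 m·K/W
  R'_diatomaceous earth = ln(0.0804/0.0592)/(2πk) = 0.3061/(2π·0.0896) = 0.5437 m·K/W
  R'_ceramic fibre blanket = ln(0.109/0.0804)/(2πk) = 0.3043/(2π·0.0694) = 0.6979 m·K/W
  R'_calcium silicate = ln(0.150/0.109)/(2πk) = 0.3193/(2π·0.0575) = 0.8838 m·K/W
  R'_conv,out = 1/(2πr h) = 1/(2π·0.150·18.2) = 0.05830 m·K/W
ΣR = 1.009×10^-4 + 0.5437 + 0.6979 + 0.8838 + 0.05830 = 2.184 m·K/W
Q' = ΔT/ΣR = (475 K − 304.3 K)/2.184 = 78.16 W/m
From the inner boundary to the ceramic fibre blanket/calcium silicate interface, ΣR_partial = 1.242 m·K/W.
T_interface = T_in − Q'·ΣR_partial = 475 K − (78.16)(1.242) = 378 K

T = 378 K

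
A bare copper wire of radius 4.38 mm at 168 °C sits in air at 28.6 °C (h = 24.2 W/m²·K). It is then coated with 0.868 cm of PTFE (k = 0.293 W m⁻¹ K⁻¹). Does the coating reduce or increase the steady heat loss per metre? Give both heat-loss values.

increases: 92.8 → 127 W/m

Critical radius for a cylinder: r_cr = k/h = 0.0121 m = 1.21 cm.
Outer radius after coating: r₂ = 0.00438 + 0.00868 = 0.01306 m.
r₁ < r_cr < r₂: heat loss rises to a maximum at r_cr then falls. Whether the coating helps depends on whether Q(r₂) has dropped back below Q(r₁).
Bare: R = 1/(2πr₁h) = 1.502 m·K/W; Q = 139.4/1.502 = 92.8 W/m.
Coated: R = R_cond + R_conv = 1.097 m·K/W; Q = 139.4/1.097 = 127 W/m.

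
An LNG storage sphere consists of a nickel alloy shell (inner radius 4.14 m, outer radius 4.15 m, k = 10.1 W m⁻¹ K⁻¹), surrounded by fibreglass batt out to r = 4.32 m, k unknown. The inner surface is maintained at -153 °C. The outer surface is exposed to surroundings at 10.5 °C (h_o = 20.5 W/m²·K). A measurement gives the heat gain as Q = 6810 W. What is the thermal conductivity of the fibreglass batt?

ΣR = ΔT/Q = |-153 − 10.5|/6810 = 0.02401 K/W
Known resistances:
  R_nickel alloy = (1/4.14 − 1/4.15)/(4πk) = 5.820×10^-4/(4π·10.1) = 4.586×10^-6 K/W
  R_conv,out = 1/(4πr²h) = 1/(4π·4.32²·20.5) = 2.080×10^-4 K/W
R_fibreglass batt = ΣR − ΣR_known = 0.02401 − 2.126×10^-4 = 0.02380 K/W
(1/r₁−1/r₂)/(4πk) = 0.02380 ⇒ k = 0.009482/(4π·0.02380) = 0.0317 W/m·K

k = 0.0317 W/m·K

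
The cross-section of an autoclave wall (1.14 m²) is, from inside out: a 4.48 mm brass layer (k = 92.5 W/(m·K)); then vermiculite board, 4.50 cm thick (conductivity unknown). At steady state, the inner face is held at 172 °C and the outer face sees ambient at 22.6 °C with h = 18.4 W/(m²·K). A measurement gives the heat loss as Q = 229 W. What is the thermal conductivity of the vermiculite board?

ΣR = ΔT/Q = |172 − 22.6|/229 = 0.6524 K/W
Known resistances:
  R_brass = L/(kA) = 0.00448/(92.5·1.14) = 4.248×10^-5 K/W
  R_conv,out = 1/(hA) = 1/(18.4·1.14) = 0.04767 K/W
R_vermiculite board = ΣR − ΣR_known = 0.6524 − 0.04771 = 0.6047 K/W
L/(kA) = 0.6047 ⇒ k = 0.0450/(0.6047·1.14) = 0.0653 W/m·K

k = 0.0653 W/m·K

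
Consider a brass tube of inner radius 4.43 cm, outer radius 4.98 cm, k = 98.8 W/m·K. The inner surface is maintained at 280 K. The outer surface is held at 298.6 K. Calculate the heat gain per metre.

Q' = 98.7 kW/m

Q' = 2πk·ΔT/ln(r₂/r₁) = 2π × 98.8 × 18.6 / ln(0.0498/0.0443) = 98700 W/m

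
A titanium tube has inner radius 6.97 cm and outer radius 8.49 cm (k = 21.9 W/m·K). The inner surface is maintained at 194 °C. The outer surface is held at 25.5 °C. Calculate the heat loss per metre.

Q' = 2πk·ΔT/ln(r₂/r₁) = 2π × 21.9 × 168.5 / ln(0.0849/0.0697) = 1.18×10^5 W/m

Q' = 1.18×10^5 W/m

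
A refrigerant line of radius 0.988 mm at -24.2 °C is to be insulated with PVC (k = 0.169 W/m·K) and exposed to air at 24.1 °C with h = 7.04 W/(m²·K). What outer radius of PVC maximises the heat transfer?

r_cr = 2.40 cm

For a cylinder, r_cr = k_ins/h = 0.169/7.04 = 0.0240 m = 2.40 cm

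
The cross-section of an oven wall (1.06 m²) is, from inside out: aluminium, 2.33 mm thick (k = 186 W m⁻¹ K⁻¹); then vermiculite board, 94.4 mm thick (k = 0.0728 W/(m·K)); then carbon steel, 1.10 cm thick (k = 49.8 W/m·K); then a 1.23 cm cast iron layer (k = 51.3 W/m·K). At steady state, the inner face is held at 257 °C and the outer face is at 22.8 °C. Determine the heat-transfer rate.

Series thermal resistances, inner to outer:
  R_aluminium = L/(kA) = 0.00233/(186·1.06) = 1.182×10^-5 K/W
  R_vermiculite board = L/(kA) = 0.0944/(0.0728·1.06) = 1.223 K/W
  R_carbon steel = L/(kA) = 0.0110/(49.8·1.06) = 2.084×10^-4 K/W
  R_cast iron = L/(kA) = 0.0123/(51.3·1.06) = 2.262×10^-4 K/W
ΣR = 1.182×10^-5 + 1.223 + 2.084×10^-4 + 2.262×10^-4 = 1.223 K/W
Q = ΔT/ΣR = (257 °C − 22.8 °C)/1.223 = 191 W

Q = 191 W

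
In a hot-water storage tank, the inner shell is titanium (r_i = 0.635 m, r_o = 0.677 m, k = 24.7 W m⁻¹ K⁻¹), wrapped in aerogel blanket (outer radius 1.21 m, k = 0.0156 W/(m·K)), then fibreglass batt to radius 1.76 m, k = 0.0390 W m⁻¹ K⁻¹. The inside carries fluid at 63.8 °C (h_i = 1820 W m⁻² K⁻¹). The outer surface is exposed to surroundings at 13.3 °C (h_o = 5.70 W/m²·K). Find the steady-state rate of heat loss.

Series thermal resistances, inner to outer:
  R_conv,in = 1/(4πr²h) = 1/(4π·0.635²·1820) = 1.084×10^-4 K/W
  R_titanium = (1/0.635 − 1/0.677)/(4πk) = 0.09770/(4π·24.7) = 3.148×10^-4 K/W
  R_aerogel blanket = (1/0.677 − 1/1.21)/(4πk) = 0.6507/(4π·0.0156) = 3.319 K/W
  R_fibreglass batt = (1/1.21 − 1/1.76)/(4πk) = 0.2583/(4π·0.0390) = 0.5270 K/W
  R_conv,out = 1/(4πr²h) = 1/(4π·1.76²·5.70) = 0.004507 K/W
ΣR = 1.084×10^-4 + 3.148×10^-4 + 3.319 + 0.5270 + 0.004507 = 3.851 K/W
Q = ΔT/ΣR = (63.8 °C − 13.3 °C)/3.851 = 13.1 W

Q = 13.1 W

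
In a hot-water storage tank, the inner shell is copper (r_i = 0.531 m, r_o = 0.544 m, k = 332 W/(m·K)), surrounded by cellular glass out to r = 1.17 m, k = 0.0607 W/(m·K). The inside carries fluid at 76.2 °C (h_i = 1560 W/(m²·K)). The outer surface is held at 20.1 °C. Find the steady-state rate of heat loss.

Resistance network (inner→outer):
  R_conv,in = 1/(4πr²h) = 1/(4π·0.531²·1560) = 1.809×10^-4 K/W
  R_copper = (1/0.531 − 1/0.544)/(4πk) = 0.04500/(4π·332) = 1.079×10^-5 K/W
  R_cellular glass = (1/0.544 − 1/1.17)/(4πk) = 0.9835/(4π·0.0607) = 1.289 K/W
ΣR = 1.809×10^-4 + 1.079×10^-5 + 1.289 = 1.289 K/W
Q = ΔT/ΣR = (76.2 °C − 20.1 °C)/1.289 = 43.5 W

Q = 43.5 W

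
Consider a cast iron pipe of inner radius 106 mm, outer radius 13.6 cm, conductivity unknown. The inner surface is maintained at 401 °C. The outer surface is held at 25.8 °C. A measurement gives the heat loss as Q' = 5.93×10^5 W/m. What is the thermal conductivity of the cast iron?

k = 62.7 W/m·K

ΣR = ΔT/Q' = |401 − 25.8|/5.93×10^5 = 6.327×10^-4 m·K/W
ln(r₂/r₁)/(2πk) = 6.327×10^-4 ⇒ k = 0.2492/(2π·6.327×10^-4) = 62.7 W/m·K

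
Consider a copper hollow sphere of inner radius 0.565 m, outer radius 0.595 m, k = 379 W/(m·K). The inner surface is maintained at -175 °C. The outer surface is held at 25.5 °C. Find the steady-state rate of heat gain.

Q = 1.07×10^7 W

Q = 4πk·ΔT/(1/r₁ − 1/r₂) = 4π × 379 × 200.5 / (1/0.565 − 1/0.595) = 1.07×10^7 W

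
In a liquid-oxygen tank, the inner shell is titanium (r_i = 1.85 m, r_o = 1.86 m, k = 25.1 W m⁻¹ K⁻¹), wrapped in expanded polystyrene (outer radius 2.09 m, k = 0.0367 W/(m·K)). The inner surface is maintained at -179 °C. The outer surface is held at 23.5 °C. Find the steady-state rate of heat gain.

Series thermal resistances, inner to outer:
  R_titanium = (1/1.85 − 1/1.86)/(4πk) = 0.002906/(4π·25.1) = 9.214×10^-6 K/W
  R_expanded polystyrene = (1/1.86 − 1/2.09)/(4πk) = 0.05917/(4π·0.0367) = 0.1283 K/W
ΣR = 9.214×10^-6 + 0.1283 = 0.1283 K/W
Q = ΔT/ΣR = (-179 °C − 23.5 °C)/0.1283 = -1580 W
(Negative Q ⇒ heat flows inward; heat gain = 1580 W.)

Q = 1580 W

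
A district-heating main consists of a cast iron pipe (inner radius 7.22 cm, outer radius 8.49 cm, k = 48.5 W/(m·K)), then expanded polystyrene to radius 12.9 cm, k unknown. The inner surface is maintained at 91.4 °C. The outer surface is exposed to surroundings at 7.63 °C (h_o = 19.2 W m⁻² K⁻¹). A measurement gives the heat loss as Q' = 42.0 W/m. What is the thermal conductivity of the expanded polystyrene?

k = 0.0345 W/m·K

ΣR = ΔT/Q' = |91.4 − 7.63|/42.0 = 1.995 m·K/W
Known resistances:
  R'_cast iron = ln(0.0849/0.0722)/(2πk) = 0.1620/(2π·48.5) = 5.317×10^-4 m·K/W
  R'_conv,out = 1/(2πr h) = 1/(2π·0.129·19.2) = 0.06426 m·K/W
R_expanded polystyrene = ΣR − ΣR_known = 1.995 − 0.06479 = 1.930 m·K/W
ln(r₂/r₁)/(2πk) = 1.930 ⇒ k = 0.4183/(2π·1.930) = 0.0345 W/m·K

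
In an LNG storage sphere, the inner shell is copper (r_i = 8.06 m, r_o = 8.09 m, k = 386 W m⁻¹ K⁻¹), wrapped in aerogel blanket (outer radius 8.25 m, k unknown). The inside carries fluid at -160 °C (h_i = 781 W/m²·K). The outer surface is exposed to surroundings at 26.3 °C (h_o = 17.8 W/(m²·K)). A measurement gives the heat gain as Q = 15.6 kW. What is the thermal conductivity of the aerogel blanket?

ΣR = ΔT/Q = |-160 − 26.3|/15600 = 0.01194 K/W
Known resistances:
  R_conv,in = 1/(4πr²h) = 1/(4π·8.06²·781) = 1.568×10^-6 K/W
  R_copper = (1/8.06 − 1/8.09)/(4πk) = 4.601×10^-4/(4π·386) = 9.485×10^-8 K/W
  R_conv,out = 1/(4πr²h) = 1/(4π·8.25²·17.8) = 6.568×10^-5 K/W
R_aerogel blanket = ΣR − ΣR_known = 0.01194 − 6.734×10^-5 = 0.01187 K/W
(1/r₁−1/r₂)/(4πk) = 0.01187 ⇒ k = 0.002397/(4π·0.01187) = 0.0161 W/m·K

k = 0.0161 W/m·K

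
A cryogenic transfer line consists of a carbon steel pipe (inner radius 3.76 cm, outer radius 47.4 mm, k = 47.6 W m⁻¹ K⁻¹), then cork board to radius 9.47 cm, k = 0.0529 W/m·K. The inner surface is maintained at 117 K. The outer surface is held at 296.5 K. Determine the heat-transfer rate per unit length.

Resistance network (inner→outer):
  R'_carbon steel = ln(0.0474/0.0376)/(2πk) = 0.2316/(2π·47.6) = 7.744×10^-4 m·K/W
  R'_cork board = ln(0.0947/0.0474)/(2πk) = 0.6921/(2π·0.0529) = 2.082 m·K/W
ΣR = 7.744×10^-4 + 2.082 = 2.083 m·K/W
Q' = ΔT/ΣR = (117 K − 296.5 K)/2.083 = -86.2 W/m
(Negative Q' ⇒ heat flows inward; heat gain = 86.2 W/m.)

Q' = 86.2 W/m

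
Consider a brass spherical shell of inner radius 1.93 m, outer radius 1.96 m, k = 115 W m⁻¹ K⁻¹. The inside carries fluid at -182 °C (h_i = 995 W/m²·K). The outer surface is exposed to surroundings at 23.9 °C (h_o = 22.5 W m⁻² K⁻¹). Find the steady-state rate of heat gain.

Treat each layer as a resistance in series:
  R_conv,in = 1/(4πr²h) = 1/(4π·1.93²·995) = 2.147×10^-5 K/W
  R_brass = (1/1.93 − 1/1.96)/(4πk) = 0.007931/(4π·115) = 5.488×10^-6 K/W
  R_conv,out = 1/(4πr²h) = 1/(4π·1.96²·22.5) = 9.207×10^-4 K/W
ΣR = 2.147×10^-5 + 5.488×10^-6 + 9.207×10^-4 = 9.477×10^-4 K/W
Q = ΔT/ΣR = (-182 °C − 23.9 °C)/9.477×10^-4 = -2.17×10^5 W
(Negative Q ⇒ heat flows inward; heat gain = 2.17×10^5 W.)

Q = 217 kW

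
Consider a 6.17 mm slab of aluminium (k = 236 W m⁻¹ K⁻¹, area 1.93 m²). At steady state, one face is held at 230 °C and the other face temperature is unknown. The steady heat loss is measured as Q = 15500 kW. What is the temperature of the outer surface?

Sum the resistances:
  R_aluminium = L/(kA) = 0.00617/(236·1.93) = 1.355×10^-5 K/W
ΣR = 1.355×10^-5 K/W
ΔT = Q·ΣR = 1.55×10^7 × 1.355×10^-5 = 210.0 K
Heat flows outward, so T_out = T_in − ΔT = 230 − 210.0 = 20.0 °C

T_out = 20.0 °C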